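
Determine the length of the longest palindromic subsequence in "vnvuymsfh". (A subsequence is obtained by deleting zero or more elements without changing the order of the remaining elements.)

One longest palindromic subsequence is vnv (positions 1,2,3); it reads the same forward and backward, and the interval DP gives dp[1][9] = 3.

3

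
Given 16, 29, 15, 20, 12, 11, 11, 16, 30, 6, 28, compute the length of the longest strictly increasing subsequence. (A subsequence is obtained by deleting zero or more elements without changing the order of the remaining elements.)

3

Let dp[i] be the longest increasing subsequence ending at position i. Then dp = [1, 2, 1, 2, 1, 1, 1, 2, 3, 1, 3].
The maximum is 3; one witness is 16, 29, 30 at positions 1,2,9.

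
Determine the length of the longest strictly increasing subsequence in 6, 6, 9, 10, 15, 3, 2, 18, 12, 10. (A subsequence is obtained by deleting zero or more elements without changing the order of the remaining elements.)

5

Scanning left to right, the best length ending at each element is: 6→1, 6→1, 9→2, 10→3, 15→4, 3→1, 2→1, 18→5, 12→4, 10→3.
So the longest increasing subsequence has length 5, e.g. 6, 9, 10, 15, 18.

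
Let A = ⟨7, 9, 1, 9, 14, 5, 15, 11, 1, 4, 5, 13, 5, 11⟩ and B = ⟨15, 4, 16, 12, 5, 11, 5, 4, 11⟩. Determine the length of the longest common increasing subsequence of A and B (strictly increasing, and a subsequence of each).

For each value that appears in both, track the longest common increasing run ending there.
The best achievable length is 3; one witness is 4, 5, 11 (A-positions 10,11,14, B-positions 2,5,6).

3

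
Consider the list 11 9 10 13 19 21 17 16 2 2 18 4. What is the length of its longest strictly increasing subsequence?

5

Let dp[i] be the longest increasing subsequence ending at position i. Then dp = [1, 1, 2, 3, 4, 5, 4, 4, 1, 1, 5, 2].
The maximum is 5; one witness is 9, 10, 13, 19, 21 at positions 2,3,4,5,6.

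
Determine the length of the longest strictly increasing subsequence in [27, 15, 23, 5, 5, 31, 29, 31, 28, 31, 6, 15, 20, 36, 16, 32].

5

One longest increasing subsequence is 15, 23, 29, 31, 36 (positions 2,3,7,8,14), of length 5; no longer one exists.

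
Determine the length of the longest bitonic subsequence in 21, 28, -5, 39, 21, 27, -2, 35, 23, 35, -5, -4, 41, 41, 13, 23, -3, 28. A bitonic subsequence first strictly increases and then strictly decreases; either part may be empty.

7

One longest bitonic subsequence is 21, 28, 39, 35, 23, 13, -3 (positions 1,2,4,8,9,15,17): it rises to 39 then falls. Length 7 is optimal.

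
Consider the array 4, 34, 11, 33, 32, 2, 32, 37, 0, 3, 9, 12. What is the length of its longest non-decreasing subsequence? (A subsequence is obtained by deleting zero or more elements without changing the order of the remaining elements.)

One longest non-decreasing subsequence is 4, 11, 32, 32, 37 (positions 1,3,5,7,8), of length 5; no longer one exists.

5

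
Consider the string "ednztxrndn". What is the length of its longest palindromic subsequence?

Using dp[i][j] = 2 + dp[i+1][j−1] if the ends match, else max(dp[i+1][j], dp[i][j−1]):
dp[1][10] = 5. A witness is dnrnd at positions 2,3,7,8,9.

5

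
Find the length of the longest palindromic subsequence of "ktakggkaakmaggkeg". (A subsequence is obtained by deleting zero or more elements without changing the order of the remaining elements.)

One longest palindromic subsequence is kggkaakggk (positions 4,5,6,7,8,9,10,13,14,15); it reads the same forward and backward, and the interval DP gives dp[1][17] = 10.

10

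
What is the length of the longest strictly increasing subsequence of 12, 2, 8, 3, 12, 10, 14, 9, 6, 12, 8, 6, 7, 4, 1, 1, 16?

5

Scanning left to right, the best length ending at each element is: 12→1, 2→1, 8→2, 3→2, 12→3, 10→3, 14→4, 9→3, 6→3, 12→4, 8→4, 6→3, 7→4, 4→3, 1→1, 1→1, 16→5.
So the longest increasing subsequence has length 5, e.g. 2, 8, 12, 14, 16.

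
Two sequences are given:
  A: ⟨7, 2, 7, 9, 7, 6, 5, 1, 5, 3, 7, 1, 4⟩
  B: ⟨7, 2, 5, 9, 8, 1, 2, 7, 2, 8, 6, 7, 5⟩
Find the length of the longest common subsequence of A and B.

6

Backtracking the LCS table gives one alignment: 7 (A1,B1) → 2 (A2,B2) → 9 (A4,B4) → 7 (A5,B8) → 6 (A6,B11) → 5 (A9,B13).
So the longest common subsequence has length 6.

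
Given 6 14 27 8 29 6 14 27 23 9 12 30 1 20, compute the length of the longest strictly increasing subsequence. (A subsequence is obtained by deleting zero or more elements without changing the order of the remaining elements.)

Let dp[i] be the longest increasing subsequence ending at position i. Then dp = [1, 2, 3, 2, 4, 1, 3, 4, 4, 3, 4, 5, 1, 5].
The maximum is 5; one witness is 6, 14, 27, 29, 30 at positions 1,2,3,5,12.

5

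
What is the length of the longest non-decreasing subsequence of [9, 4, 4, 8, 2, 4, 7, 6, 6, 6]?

One longest non-decreasing subsequence is 4, 4, 4, 6, 6, 6 (positions 2,3,6,8,9,10), of length 6; no longer one exists.

6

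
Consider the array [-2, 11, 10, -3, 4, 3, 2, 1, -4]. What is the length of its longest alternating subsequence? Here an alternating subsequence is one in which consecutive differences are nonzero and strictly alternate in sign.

Track the best alternating length ending on an up-step vs a down-step at each position: up/down = 1/1, 2/1, 2/3, 1/3, 4/3, 4/5, 4/5, 4/5, 1/5.
The maximum over both is 5; one such subsequence is -2, 11, -3, 4, 3.

5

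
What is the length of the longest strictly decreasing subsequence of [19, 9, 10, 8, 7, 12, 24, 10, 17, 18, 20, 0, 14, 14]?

5

One longest decreasing subsequence is 19, 9, 8, 7, 0 (positions 1,2,4,5,12), of length 5; no longer one exists.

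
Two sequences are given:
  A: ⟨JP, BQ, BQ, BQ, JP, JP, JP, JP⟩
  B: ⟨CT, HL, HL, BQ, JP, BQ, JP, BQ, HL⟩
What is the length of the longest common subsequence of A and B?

A longest common subsequence is JP, BQ, BQ (length 3); the LCS DP confirms no longer common subsequence exists.

3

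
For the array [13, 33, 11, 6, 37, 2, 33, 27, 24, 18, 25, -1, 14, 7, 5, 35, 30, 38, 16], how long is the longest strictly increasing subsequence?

Scanning left to right, the best length ending at each element is: 13→1, 33→2, 11→1, 6→1, 37→3, 2→1, 33→2, 27→2, 24→2, 18→2, 25→3, -1→1, 14→2, 7→2, 5→2, 35→4, 30→4, 38→5, 16→3.
So the longest increasing subsequence has length 5, e.g. 13, 24, 25, 35, 38.

5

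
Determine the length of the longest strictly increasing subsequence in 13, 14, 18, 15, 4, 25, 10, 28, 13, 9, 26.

5

Let dp[i] be the longest increasing subsequence ending at position i. Then dp = [1, 2, 3, 3, 1, 4, 2, 5, 3, 2, 5].
The maximum is 5; one witness is 13, 14, 18, 25, 28 at positions 1,2,3,6,8.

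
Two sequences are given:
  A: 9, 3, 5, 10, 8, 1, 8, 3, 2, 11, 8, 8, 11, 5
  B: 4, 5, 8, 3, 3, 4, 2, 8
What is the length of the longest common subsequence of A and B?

5

A longest common subsequence is 5, 8, 3, 2, 8 (length 5); the LCS DP confirms no longer common subsequence exists.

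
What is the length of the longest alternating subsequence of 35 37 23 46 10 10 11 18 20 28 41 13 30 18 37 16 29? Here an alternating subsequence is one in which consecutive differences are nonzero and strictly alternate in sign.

12

Track the best alternating length ending on an up-step vs a down-step at each position: up/down = 1/1, 2/1, 1/3, 4/1, 1/5, 1/5, 6/5, 6/5, 6/5, 6/5, 6/5, 6/7, 8/7, 8/9, 10/7, 8/11, 12/11.
The maximum over both is 12; one such subsequence is 35, 37, 23, 46, 10, 18, 13, 30, 18, 37, 16, 29.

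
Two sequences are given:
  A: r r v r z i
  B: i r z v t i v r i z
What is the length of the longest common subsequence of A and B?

4

A longest common subsequence is rvrz (length 4); the LCS DP confirms no longer common subsequence exists.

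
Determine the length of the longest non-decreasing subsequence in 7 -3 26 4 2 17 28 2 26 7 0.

One longest non-decreasing subsequence is -3, 4, 17, 28 (positions 2,4,6,7), of length 4; no longer one exists.

4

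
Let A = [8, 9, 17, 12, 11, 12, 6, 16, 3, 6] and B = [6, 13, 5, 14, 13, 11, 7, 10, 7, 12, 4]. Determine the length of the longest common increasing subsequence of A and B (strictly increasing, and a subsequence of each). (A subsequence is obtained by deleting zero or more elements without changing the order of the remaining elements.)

2

For each value that appears in both, track the longest common increasing run ending there.
The best achievable length is 2; one witness is 11, 12 (A-positions 5,6, B-positions 6,10).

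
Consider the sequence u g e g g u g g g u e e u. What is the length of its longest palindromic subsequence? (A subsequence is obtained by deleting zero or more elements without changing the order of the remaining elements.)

Using dp[i][j] = 2 + dp[i+1][j−1] if the ends match, else max(dp[i+1][j], dp[i][j−1]):
dp[1][13] = 9. A witness is ueugggueu at positions 1,3,6,7,8,9,10,12,13.

9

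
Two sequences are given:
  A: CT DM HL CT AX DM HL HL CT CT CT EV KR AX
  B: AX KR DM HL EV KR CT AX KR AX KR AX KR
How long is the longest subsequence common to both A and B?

Backtracking the LCS table gives one alignment: DM (A2,B3) → HL (A3,B4) → CT (A4,B7) → AX (A5,B10) → KR (A13,B11) → AX (A14,B12).
So the longest common subsequence has length 6.

6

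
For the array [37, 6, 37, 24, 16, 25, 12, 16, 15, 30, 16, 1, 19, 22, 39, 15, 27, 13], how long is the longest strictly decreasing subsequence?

One longest decreasing subsequence is 37, 24, 16, 12, 1 (positions 1,4,5,7,12), of length 5; no longer one exists.

5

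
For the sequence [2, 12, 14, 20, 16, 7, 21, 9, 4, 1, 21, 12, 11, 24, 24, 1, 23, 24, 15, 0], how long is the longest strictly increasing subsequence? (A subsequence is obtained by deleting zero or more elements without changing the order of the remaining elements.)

Let dp[i] be the longest increasing subsequence ending at position i. Then dp = [1, 2, 3, 4, 4, 2, 5, 3, 2, 1, 5, 4, 4, 6, 6, 1, 6, 7, 5, 1].
The maximum is 7; one witness is 2, 12, 14, 20, 21, 23, 24 at positions 1,2,3,4,7,17,18.

7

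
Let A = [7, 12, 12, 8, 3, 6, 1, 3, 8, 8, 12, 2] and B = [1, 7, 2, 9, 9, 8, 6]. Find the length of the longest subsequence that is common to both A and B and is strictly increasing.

A longest common strictly increasing subsequence is 1, 2 (length 2); it appears in order in both A and B, and no longer such subsequence exists.

2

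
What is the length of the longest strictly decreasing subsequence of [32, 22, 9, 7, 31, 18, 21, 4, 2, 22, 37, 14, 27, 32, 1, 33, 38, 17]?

Let dp[i] be the longest decreasing subsequence ending at position i. Then dp = [1, 2, 3, 4, 2, 3, 3, 5, 6, 3, 1, 4, 3, 2, 7, 2, 1, 4].
The maximum is 7; one witness is 32, 22, 9, 7, 4, 2, 1 at positions 1,2,3,4,8,9,15.

7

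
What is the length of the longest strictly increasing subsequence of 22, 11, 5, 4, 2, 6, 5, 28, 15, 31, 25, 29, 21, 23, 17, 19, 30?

6

Scanning left to right, the best length ending at each element is: 22→1, 11→1, 5→1, 4→1, 2→1, 6→2, 5→2, 28→3, 15→3, 31→4, 25→4, 29→5, 21→4, 23→5, 17→4, 19→5, 30→6.
So the longest increasing subsequence has length 6, e.g. 5, 6, 15, 25, 29, 30.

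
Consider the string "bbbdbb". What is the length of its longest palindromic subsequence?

One longest palindromic subsequence is bbdbb (positions 1,2,4,5,6); it reads the same forward and backward, and the interval DP gives dp[1][6] = 5.

5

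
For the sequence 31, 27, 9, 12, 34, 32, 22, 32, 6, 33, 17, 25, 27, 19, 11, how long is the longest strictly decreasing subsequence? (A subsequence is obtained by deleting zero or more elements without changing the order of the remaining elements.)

5

Let dp[i] be the longest decreasing subsequence ending at position i. Then dp = [1, 2, 3, 3, 1, 2, 3, 2, 4, 2, 4, 3, 3, 4, 5].
The maximum is 5; one witness is 31, 27, 22, 17, 11 at positions 1,2,7,11,15.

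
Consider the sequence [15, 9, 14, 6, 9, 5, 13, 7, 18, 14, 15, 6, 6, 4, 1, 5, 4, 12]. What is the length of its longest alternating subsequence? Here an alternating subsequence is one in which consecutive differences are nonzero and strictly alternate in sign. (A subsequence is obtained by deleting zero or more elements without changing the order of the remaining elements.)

Track the best alternating length ending on an up-step vs a down-step at each position: up/down = 1/1, 1/2, 3/2, 1/4, 5/4, 1/6, 7/4, 7/8, 9/1, 9/10, 11/10, 7/12, 7/12, 1/12, 1/12, 13/12, 13/14, 15/12.
The maximum over both is 15; one such subsequence is 15, 9, 14, 6, 9, 5, 13, 7, 18, 14, 15, 4, 5, 4, 12.

15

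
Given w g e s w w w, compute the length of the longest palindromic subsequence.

4

One longest palindromic subsequence is wwww (positions 1,5,6,7); it reads the same forward and backward, and the interval DP gives dp[1][7] = 4.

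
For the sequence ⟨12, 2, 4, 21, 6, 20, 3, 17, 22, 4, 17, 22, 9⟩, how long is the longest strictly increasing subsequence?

Let dp[i] be the longest increasing subsequence ending at position i. Then dp = [1, 1, 2, 3, 3, 4, 2, 4, 5, 3, 4, 5, 4].
The maximum is 5; one witness is 2, 4, 6, 20, 22 at positions 2,3,5,6,9.

5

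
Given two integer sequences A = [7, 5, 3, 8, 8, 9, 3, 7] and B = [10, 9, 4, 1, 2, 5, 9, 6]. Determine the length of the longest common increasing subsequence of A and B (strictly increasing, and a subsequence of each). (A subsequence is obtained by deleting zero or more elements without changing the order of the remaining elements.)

For each value that appears in both, track the longest common increasing run ending there.
The best achievable length is 2; one witness is 5, 9 (A-positions 2,6, B-positions 6,7).

2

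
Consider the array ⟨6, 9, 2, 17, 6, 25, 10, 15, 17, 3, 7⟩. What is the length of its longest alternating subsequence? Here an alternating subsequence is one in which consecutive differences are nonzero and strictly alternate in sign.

Track the best alternating length ending on an up-step vs a down-step at each position: up/down = 1/1, 2/1, 1/3, 4/1, 4/5, 6/1, 6/7, 8/7, 8/7, 4/9, 10/9.
The maximum over both is 10; one such subsequence is 6, 9, 2, 17, 6, 25, 10, 15, 3, 7.

10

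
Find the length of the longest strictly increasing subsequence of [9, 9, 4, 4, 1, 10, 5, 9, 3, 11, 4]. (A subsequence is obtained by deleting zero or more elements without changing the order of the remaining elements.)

4

Let dp[i] be the longest increasing subsequence ending at position i. Then dp = [1, 1, 1, 1, 1, 2, 2, 3, 2, 4, 3].
The maximum is 4; one witness is 4, 5, 9, 11 at positions 3,7,8,10.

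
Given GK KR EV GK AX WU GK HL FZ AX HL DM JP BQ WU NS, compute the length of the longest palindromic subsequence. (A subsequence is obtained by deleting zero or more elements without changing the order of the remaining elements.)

5

One longest palindromic subsequence is WU HL AX HL WU (positions 6,8,10,11,15); it reads the same forward and backward, and the interval DP gives dp[1][16] = 5.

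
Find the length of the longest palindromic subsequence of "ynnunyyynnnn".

9

Using dp[i][j] = 2 + dp[i+1][j−1] if the ends match, else max(dp[i+1][j], dp[i][j−1]):
dp[1][12] = 9. A witness is nnnyyynnn at positions 2,3,5,6,7,8,10,11,12.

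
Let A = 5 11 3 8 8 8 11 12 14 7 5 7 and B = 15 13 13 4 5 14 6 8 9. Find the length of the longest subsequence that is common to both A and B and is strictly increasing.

2

A longest common strictly increasing subsequence is 5, 14 (length 2); it appears in order in both A and B, and no longer such subsequence exists.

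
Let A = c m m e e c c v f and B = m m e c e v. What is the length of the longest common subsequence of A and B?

A longest common subsequence is mmeev (length 5); the LCS DP confirms no longer common subsequence exists.

5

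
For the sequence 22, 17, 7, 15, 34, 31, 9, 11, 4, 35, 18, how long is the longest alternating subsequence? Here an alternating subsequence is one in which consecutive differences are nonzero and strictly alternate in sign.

8

Track the best alternating length ending on an up-step vs a down-step at each position: up/down = 1/1, 1/2, 1/2, 3/2, 3/1, 3/4, 3/4, 5/4, 1/6, 7/1, 7/8.
The maximum over both is 8; one such subsequence is 22, 7, 15, 9, 11, 4, 35, 18.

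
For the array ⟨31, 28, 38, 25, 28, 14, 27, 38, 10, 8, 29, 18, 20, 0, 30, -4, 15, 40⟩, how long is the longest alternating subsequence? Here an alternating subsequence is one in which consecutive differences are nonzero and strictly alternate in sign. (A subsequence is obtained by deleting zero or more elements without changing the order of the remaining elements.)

15

A longest alternating subsequence is 31, 28, 38, 25, 28, 14, 27, 10, 29, 18, 20, 0, 30, -4, 15 (positions 1,2,3,4,5,6,7,9,11,12,13,14,15,16,17); its 14 consecutive differences strictly alternate in sign, and length 15 is optimal.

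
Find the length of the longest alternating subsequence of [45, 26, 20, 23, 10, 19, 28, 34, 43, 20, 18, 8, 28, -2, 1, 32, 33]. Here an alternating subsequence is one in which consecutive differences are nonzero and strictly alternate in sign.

Track the best alternating length ending on an up-step vs a down-step at each position: up/down = 1/1, 1/2, 1/2, 3/2, 1/4, 5/4, 5/2, 5/2, 5/2, 5/6, 5/6, 1/6, 7/6, 1/8, 9/8, 9/6, 9/6.
The maximum over both is 9; one such subsequence is 45, 20, 23, 10, 28, 20, 28, -2, 1.

9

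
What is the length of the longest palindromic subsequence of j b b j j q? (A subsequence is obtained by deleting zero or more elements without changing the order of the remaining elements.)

4

One longest palindromic subsequence is jbbj (positions 1,2,3,5); it reads the same forward and backward, and the interval DP gives dp[1][6] = 4.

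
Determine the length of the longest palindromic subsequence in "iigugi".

5

One longest palindromic subsequence is igugi (positions 1,3,4,5,6); it reads the same forward and backward, and the interval DP gives dp[1][6] = 5.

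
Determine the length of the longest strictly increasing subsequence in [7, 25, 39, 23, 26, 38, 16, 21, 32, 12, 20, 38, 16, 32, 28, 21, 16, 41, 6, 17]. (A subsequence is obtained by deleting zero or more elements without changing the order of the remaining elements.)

Let dp[i] be the longest increasing subsequence ending at position i. Then dp = [1, 2, 3, 2, 3, 4, 2, 3, 4, 2, 3, 5, 3, 4, 4, 4, 3, 6, 1, 4].
The maximum is 6; one witness is 7, 25, 26, 32, 38, 41 at positions 1,2,5,9,12,18.

6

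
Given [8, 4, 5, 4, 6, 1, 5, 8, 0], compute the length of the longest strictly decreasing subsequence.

5

Let dp[i] be the longest decreasing subsequence ending at position i. Then dp = [1, 2, 2, 3, 2, 4, 3, 1, 5].
The maximum is 5; one witness is 8, 5, 4, 1, 0 at positions 1,3,4,6,9.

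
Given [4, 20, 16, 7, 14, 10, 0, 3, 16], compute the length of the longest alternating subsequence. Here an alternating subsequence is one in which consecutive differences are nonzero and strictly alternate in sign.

Track the best alternating length ending on an up-step vs a down-step at each position: up/down = 1/1, 2/1, 2/3, 2/3, 4/3, 4/5, 1/5, 6/5, 6/3.
The maximum over both is 6; one such subsequence is 4, 20, 7, 14, 0, 3.

6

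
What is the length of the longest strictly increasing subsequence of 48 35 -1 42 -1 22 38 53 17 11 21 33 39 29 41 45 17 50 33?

8

Let dp[i] be the longest increasing subsequence ending at position i. Then dp = [1, 1, 1, 2, 1, 2, 3, 4, 2, 2, 3, 4, 5, 4, 6, 7, 3, 8, 5].
The maximum is 8; one witness is -1, 17, 21, 33, 39, 41, 45, 50 at positions 3,9,11,12,13,15,16,18.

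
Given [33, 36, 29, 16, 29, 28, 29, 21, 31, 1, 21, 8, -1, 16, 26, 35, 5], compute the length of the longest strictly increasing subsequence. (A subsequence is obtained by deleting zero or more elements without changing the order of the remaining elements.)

Scanning left to right, the best length ending at each element is: 33→1, 36→2, 29→1, 16→1, 29→2, 28→2, 29→3, 21→2, 31→4, 1→1, 21→2, 8→2, -1→1, 16→3, 26→4, 35→5, 5→2.
So the longest increasing subsequence has length 5, e.g. 16, 28, 29, 31, 35.

5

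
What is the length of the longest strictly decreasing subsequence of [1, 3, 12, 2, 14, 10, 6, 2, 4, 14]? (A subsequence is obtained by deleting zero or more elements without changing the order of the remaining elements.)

Let dp[i] be the longest decreasing subsequence ending at position i. Then dp = [1, 1, 1, 2, 1, 2, 3, 4, 4, 1].
The maximum is 4; one witness is 12, 10, 6, 2 at positions 3,6,7,8.

4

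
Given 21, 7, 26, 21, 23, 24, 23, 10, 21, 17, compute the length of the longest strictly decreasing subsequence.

Scanning left to right, the best length ending at each element is: 21→1, 7→2, 26→1, 21→2, 23→2, 24→2, 23→3, 10→4, 21→4, 17→5.
So the longest decreasing subsequence has length 5, e.g. 26, 24, 23, 21, 17.

5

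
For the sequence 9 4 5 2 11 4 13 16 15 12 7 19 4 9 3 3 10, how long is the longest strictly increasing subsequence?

One longest increasing subsequence is 4, 5, 11, 13, 16, 19 (positions 2,3,5,7,8,12), of length 6; no longer one exists.

6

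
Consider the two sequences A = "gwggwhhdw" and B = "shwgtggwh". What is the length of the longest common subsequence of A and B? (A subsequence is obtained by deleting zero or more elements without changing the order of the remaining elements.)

5

A longest common subsequence is gggwh (length 5); the LCS DP confirms no longer common subsequence exists.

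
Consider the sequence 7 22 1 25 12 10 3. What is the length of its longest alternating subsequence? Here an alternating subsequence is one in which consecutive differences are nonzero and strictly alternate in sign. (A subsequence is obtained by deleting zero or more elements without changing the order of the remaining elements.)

A longest alternating subsequence is 7, 22, 1, 25, 12 (positions 1,2,3,4,5); its 4 consecutive differences strictly alternate in sign, and length 5 is optimal.

5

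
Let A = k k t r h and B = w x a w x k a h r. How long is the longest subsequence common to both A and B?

2

Backtracking the LCS table gives one alignment: k (A1,B6) → r (A4,B9).
So the longest common subsequence has length 2.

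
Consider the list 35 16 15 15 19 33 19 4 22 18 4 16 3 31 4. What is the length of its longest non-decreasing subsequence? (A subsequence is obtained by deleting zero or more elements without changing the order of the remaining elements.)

6

Let dp[i] be the longest non-decreasing subsequence ending at position i. Then dp = [1, 1, 1, 2, 3, 4, 4, 1, 5, 3, 2, 3, 1, 6, 3].
The maximum is 6; one witness is 15, 15, 19, 19, 22, 31 at positions 3,4,5,7,9,14.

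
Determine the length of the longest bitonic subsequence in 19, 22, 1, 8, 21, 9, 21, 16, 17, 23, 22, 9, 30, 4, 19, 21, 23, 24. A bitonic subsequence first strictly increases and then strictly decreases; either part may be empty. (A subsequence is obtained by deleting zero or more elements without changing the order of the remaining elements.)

9

One longest bitonic subsequence is 1, 8, 9, 16, 17, 23, 22, 9, 4 (positions 3,4,6,8,9,10,11,12,14): it rises to 23 then falls. Length 9 is optimal.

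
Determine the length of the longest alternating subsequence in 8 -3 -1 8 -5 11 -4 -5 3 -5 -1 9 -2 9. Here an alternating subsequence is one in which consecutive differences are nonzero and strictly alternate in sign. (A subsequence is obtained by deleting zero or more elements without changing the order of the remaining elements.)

A longest alternating subsequence is 8, -3, -1, -5, 11, -4, 3, -5, -1, -2, 9 (positions 1,2,3,5,6,7,9,10,11,13,14); its 10 consecutive differences strictly alternate in sign, and length 11 is optimal.

11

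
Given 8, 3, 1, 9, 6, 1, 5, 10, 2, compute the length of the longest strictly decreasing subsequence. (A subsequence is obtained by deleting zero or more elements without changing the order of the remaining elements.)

Scanning left to right, the best length ending at each element is: 8→1, 3→2, 1→3, 9→1, 6→2, 1→3, 5→3, 10→1, 2→4.
So the longest decreasing subsequence has length 4, e.g. 8, 6, 5, 2.

4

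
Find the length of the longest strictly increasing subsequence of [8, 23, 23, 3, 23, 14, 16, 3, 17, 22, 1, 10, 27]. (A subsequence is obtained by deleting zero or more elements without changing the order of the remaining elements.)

One longest increasing subsequence is 8, 14, 16, 17, 22, 27 (positions 1,6,7,9,10,13), of length 6; no longer one exists.

6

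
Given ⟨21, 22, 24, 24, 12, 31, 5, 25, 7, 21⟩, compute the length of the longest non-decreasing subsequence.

One longest non-decreasing subsequence is 21, 22, 24, 24, 31 (positions 1,2,3,4,6), of length 5; no longer one exists.

5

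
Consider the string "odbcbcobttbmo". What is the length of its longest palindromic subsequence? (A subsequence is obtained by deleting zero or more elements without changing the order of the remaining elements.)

7

One longest palindromic subsequence is obbobbo (positions 1,3,5,7,8,11,13); it reads the same forward and backward, and the interval DP gives dp[1][13] = 7.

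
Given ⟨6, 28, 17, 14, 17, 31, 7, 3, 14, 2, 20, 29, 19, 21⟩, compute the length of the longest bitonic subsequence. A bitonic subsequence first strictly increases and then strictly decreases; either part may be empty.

7

One longest bitonic subsequence is 6, 28, 17, 14, 7, 3, 2 (positions 1,2,3,4,7,8,10): it rises to 28 then falls. Length 7 is optimal.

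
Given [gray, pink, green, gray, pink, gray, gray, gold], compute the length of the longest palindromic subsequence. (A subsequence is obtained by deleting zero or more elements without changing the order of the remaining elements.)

One longest palindromic subsequence is gray gray pink gray gray (positions 1,4,5,6,7); it reads the same forward and backward, and the interval DP gives dp[1][8] = 5.

5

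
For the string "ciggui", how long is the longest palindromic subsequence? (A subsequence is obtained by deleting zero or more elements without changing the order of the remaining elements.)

Using dp[i][j] = 2 + dp[i+1][j−1] if the ends match, else max(dp[i+1][j], dp[i][j−1]):
dp[1][6] = 4. A witness is iggi at positions 2,3,4,6.

4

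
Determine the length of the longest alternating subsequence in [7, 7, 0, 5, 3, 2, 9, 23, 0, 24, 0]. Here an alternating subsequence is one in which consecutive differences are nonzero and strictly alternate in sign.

Track the best alternating length ending on an up-step vs a down-step at each position: up/down = 1/1, 1/1, 1/2, 3/2, 3/4, 3/4, 5/1, 5/1, 1/6, 7/1, 1/8.
The maximum over both is 8; one such subsequence is 7, 0, 5, 3, 9, 0, 24, 0.

8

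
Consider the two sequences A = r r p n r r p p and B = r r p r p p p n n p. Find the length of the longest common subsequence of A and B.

6

Backtracking the LCS table gives one alignment: r (A1,B1) → r (A2,B2) → p (A3,B3) → r (A5,B4) → p (A7,B7) → p (A8,B10).
So the longest common subsequence has length 6.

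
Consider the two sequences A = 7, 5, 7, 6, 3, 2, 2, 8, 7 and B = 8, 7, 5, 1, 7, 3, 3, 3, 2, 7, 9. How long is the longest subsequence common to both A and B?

6

Backtracking the LCS table gives one alignment: 7 (A1,B2) → 5 (A2,B3) → 7 (A3,B5) → 3 (A5,B8) → 2 (A7,B9) → 7 (A9,B10).
So the longest common subsequence has length 6.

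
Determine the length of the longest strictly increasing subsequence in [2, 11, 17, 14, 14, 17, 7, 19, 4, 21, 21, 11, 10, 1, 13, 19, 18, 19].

Scanning left to right, the best length ending at each element is: 2→1, 11→2, 17→3, 14→3, 14→3, 17→4, 7→2, 19→5, 4→2, 21→6, 21→6, 11→3, 10→3, 1→1, 13→4, 19→5, 18→5, 19→6.
So the longest increasing subsequence has length 6, e.g. 2, 11, 14, 17, 19, 21.

6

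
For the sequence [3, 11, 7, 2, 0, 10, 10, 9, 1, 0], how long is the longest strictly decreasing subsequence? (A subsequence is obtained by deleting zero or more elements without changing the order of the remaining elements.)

5

One longest decreasing subsequence is 11, 7, 2, 1, 0 (positions 2,3,4,9,10), of length 5; no longer one exists.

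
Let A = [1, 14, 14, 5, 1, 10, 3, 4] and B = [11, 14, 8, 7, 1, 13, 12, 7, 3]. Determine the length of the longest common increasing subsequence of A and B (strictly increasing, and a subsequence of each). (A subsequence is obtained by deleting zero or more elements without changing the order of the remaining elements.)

A longest common strictly increasing subsequence is 1, 3 (length 2); it appears in order in both A and B, and no longer such subsequence exists.

2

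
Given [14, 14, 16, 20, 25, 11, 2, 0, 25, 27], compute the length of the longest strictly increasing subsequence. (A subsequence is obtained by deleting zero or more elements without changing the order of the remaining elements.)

Let dp[i] be the longest increasing subsequence ending at position i. Then dp = [1, 1, 2, 3, 4, 1, 1, 1, 4, 5].
The maximum is 5; one witness is 14, 16, 20, 25, 27 at positions 1,3,4,5,10.

5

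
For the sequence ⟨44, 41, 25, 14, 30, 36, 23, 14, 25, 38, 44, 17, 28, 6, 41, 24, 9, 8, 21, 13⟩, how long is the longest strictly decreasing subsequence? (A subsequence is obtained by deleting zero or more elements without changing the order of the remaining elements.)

Scanning left to right, the best length ending at each element is: 44→1, 41→2, 25→3, 14→4, 30→3, 36→3, 23→4, 14→5, 25→4, 38→3, 44→1, 17→5, 28→4, 6→6, 41→2, 24→5, 9→6, 8→7, 21→6, 13→7.
So the longest decreasing subsequence has length 7, e.g. 44, 41, 25, 23, 14, 9, 8.

7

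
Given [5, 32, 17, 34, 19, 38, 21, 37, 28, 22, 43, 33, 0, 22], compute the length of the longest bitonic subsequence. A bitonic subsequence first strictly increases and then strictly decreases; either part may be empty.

8

One longest bitonic subsequence is 5, 32, 34, 38, 37, 28, 22, 0 (positions 1,2,4,6,8,9,10,13): it rises to 38 then falls. Length 8 is optimal.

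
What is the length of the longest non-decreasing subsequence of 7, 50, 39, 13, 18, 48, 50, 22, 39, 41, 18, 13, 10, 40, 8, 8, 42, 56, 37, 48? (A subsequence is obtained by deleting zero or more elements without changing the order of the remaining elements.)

Let dp[i] be the longest non-decreasing subsequence ending at position i. Then dp = [1, 2, 2, 2, 3, 4, 5, 4, 5, 6, 4, 3, 2, 6, 2, 3, 7, 8, 5, 8].
The maximum is 8; one witness is 7, 13, 18, 22, 39, 41, 42, 56 at positions 1,4,5,8,9,10,17,18.

8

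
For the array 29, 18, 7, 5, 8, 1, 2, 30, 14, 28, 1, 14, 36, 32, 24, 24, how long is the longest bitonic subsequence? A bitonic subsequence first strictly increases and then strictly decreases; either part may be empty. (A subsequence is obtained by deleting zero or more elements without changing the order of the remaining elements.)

Let inc[i] be the LIS ending at i and dec[i] the longest strictly decreasing subsequence starting at i. inc = [1, 1, 1, 1, 2, 1, 2, 3, 3, 4, 1, 3, 5, 5, 4, 4], dec = [6, 5, 4, 3, 3, 1, 2, 3, 2, 2, 1, 1, 3, 2, 1, 1].
max_i inc[i]+dec[i]−1 = 7, with one witness 7, 8, 14, 28, 36, 32, 24.

7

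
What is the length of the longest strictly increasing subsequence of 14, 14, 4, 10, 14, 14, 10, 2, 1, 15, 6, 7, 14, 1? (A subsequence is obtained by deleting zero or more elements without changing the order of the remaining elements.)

Let dp[i] be the longest increasing subsequence ending at position i. Then dp = [1, 1, 1, 2, 3, 3, 2, 1, 1, 4, 2, 3, 4, 1].
The maximum is 4; one witness is 4, 10, 14, 15 at positions 3,4,5,10.

4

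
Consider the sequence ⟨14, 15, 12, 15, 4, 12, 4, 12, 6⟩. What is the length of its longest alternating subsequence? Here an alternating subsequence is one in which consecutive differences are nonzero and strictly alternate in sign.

Track the best alternating length ending on an up-step vs a down-step at each position: up/down = 1/1, 2/1, 1/3, 4/1, 1/5, 6/5, 1/7, 8/5, 8/9.
The maximum over both is 9; one such subsequence is 14, 15, 12, 15, 4, 12, 4, 12, 6.

9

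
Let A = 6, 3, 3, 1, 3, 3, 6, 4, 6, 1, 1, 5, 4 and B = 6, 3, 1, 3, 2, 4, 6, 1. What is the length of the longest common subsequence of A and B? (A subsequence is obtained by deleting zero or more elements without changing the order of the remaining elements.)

7

A longest common subsequence is 6, 3, 1, 3, 4, 6, 1 (length 7); the LCS DP confirms no longer common subsequence exists.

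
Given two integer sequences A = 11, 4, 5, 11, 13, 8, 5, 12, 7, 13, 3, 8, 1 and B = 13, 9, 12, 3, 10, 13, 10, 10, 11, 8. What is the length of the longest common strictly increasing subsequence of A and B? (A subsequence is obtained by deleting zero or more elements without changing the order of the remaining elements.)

For each value that appears in both, track the longest common increasing run ending there.
The best achievable length is 2; one witness is 12, 13 (A-positions 8,10, B-positions 3,6).

2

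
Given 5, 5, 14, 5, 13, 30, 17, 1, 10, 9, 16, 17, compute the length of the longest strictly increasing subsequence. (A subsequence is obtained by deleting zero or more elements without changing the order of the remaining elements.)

Let dp[i] be the longest increasing subsequence ending at position i. Then dp = [1, 1, 2, 1, 2, 3, 3, 1, 2, 2, 3, 4].
The maximum is 4; one witness is 5, 14, 16, 17 at positions 1,3,11,12.

4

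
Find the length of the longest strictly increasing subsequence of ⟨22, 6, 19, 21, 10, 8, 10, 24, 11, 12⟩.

Let dp[i] be the longest increasing subsequence ending at position i. Then dp = [1, 1, 2, 3, 2, 2, 3, 4, 4, 5].
The maximum is 5; one witness is 6, 8, 10, 11, 12 at positions 2,6,7,9,10.

5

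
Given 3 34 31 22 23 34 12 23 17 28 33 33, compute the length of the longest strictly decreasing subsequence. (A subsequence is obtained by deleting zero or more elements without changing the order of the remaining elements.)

Scanning left to right, the best length ending at each element is: 3→1, 34→1, 31→2, 22→3, 23→3, 34→1, 12→4, 23→3, 17→4, 28→3, 33→2, 33→2.
So the longest decreasing subsequence has length 4, e.g. 34, 31, 22, 12.

4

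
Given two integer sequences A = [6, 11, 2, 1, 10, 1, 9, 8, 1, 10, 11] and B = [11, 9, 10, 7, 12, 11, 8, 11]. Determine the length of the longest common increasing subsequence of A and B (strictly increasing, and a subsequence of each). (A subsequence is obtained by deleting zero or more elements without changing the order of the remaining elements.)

3

For each value that appears in both, track the longest common increasing run ending there.
The best achievable length is 3; one witness is 9, 10, 11 (A-positions 7,10,11, B-positions 2,3,6).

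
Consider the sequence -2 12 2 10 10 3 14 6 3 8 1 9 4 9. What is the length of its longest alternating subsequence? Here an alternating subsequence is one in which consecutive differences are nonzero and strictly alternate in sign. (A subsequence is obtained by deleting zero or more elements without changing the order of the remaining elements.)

A longest alternating subsequence is -2, 12, 2, 10, 3, 14, 6, 8, 1, 9, 4, 9 (positions 1,2,3,4,6,7,8,10,11,12,13,14); its 11 consecutive differences strictly alternate in sign, and length 12 is optimal.

12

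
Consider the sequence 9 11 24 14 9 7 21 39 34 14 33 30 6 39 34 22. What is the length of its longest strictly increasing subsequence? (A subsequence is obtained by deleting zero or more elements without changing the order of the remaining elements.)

6

Let dp[i] be the longest increasing subsequence ending at position i. Then dp = [1, 2, 3, 3, 1, 1, 4, 5, 5, 3, 5, 5, 1, 6, 6, 5].
The maximum is 6; one witness is 9, 11, 14, 21, 34, 39 at positions 1,2,4,7,9,14.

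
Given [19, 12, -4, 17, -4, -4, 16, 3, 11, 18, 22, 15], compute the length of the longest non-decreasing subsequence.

Scanning left to right, the best length ending at each element is: 19→1, 12→1, -4→1, 17→2, -4→2, -4→3, 16→4, 3→4, 11→5, 18→6, 22→7, 15→6.
So the longest non-decreasing subsequence has length 7, e.g. -4, -4, -4, 3, 11, 18, 22.

7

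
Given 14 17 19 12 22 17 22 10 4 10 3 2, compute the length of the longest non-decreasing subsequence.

5

Let dp[i] be the longest non-decreasing subsequence ending at position i. Then dp = [1, 2, 3, 1, 4, 3, 5, 1, 1, 2, 1, 1].
The maximum is 5; one witness is 14, 17, 19, 22, 22 at positions 1,2,3,5,7.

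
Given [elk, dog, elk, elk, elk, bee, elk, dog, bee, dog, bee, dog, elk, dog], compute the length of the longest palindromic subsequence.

One longest palindromic subsequence is dog elk dog bee dog bee dog elk dog (positions 2,3,8,9,10,11,12,13,14); it reads the same forward and backward, and the interval DP gives dp[1][14] = 9.

9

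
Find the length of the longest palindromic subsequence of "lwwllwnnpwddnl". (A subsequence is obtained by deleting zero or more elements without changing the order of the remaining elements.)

Using dp[i][j] = 2 + dp[i+1][j−1] if the ends match, else max(dp[i+1][j], dp[i][j−1]):
dp[1][14] = 8. A witness is lwwllwwl at positions 1,2,3,4,5,6,10,14.

8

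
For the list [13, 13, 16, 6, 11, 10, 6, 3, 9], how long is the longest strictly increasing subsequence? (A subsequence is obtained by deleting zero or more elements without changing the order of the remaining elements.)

2

Scanning left to right, the best length ending at each element is: 13→1, 13→1, 16→2, 6→1, 11→2, 10→2, 6→1, 3→1, 9→2.
So the longest increasing subsequence has length 2, e.g. 13, 16.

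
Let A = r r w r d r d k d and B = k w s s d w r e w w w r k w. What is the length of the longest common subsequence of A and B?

A longest common subsequence is rwrk (length 4); the LCS DP confirms no longer common subsequence exists.

4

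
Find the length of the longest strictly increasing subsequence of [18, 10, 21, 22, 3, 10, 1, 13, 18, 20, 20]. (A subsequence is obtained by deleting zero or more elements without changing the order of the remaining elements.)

Scanning left to right, the best length ending at each element is: 18→1, 10→1, 21→2, 22→3, 3→1, 10→2, 1→1, 13→3, 18→4, 20→5, 20→5.
So the longest increasing subsequence has length 5, e.g. 3, 10, 13, 18, 20.

5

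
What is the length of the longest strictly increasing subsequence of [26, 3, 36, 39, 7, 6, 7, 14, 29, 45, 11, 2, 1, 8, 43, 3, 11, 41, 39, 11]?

6

Scanning left to right, the best length ending at each element is: 26→1, 3→1, 36→2, 39→3, 7→2, 6→2, 7→3, 14→4, 29→5, 45→6, 11→4, 2→1, 1→1, 8→4, 43→6, 3→2, 11→5, 41→6, 39→6, 11→5.
So the longest increasing subsequence has length 6, e.g. 3, 6, 7, 14, 29, 45.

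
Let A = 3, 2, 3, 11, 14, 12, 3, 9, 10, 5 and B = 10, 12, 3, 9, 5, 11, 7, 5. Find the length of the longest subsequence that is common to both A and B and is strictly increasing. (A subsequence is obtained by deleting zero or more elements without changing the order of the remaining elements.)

For each value that appears in both, track the longest common increasing run ending there.
The best achievable length is 2; one witness is 3, 9 (A-positions 1,8, B-positions 3,4).

2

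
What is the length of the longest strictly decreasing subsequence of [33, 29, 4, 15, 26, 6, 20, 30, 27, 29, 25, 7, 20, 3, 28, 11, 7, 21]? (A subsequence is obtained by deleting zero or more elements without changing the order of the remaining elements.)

7

Scanning left to right, the best length ending at each element is: 33→1, 29→2, 4→3, 15→3, 26→3, 6→4, 20→4, 30→2, 27→3, 29→3, 25→4, 7→5, 20→5, 3→6, 28→4, 11→6, 7→7, 21→5.
So the longest decreasing subsequence has length 7, e.g. 33, 29, 26, 25, 20, 11, 7.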